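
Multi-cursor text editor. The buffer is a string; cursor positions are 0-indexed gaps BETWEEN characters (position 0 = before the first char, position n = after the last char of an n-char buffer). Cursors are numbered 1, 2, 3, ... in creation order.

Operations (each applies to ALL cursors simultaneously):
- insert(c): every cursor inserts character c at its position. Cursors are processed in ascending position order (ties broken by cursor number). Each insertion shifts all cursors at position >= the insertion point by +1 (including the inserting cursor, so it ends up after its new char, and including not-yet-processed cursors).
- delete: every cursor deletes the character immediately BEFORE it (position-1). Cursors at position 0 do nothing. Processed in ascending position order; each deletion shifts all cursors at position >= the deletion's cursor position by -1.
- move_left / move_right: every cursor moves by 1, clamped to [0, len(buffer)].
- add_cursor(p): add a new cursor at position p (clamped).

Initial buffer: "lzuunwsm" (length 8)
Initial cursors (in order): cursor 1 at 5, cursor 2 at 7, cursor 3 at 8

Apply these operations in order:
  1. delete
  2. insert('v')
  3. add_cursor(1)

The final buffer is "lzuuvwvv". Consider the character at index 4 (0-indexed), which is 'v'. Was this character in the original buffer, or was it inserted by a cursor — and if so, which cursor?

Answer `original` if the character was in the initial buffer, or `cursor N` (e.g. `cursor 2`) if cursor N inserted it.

After op 1 (delete): buffer="lzuuw" (len 5), cursors c1@4 c2@5 c3@5, authorship .....
After op 2 (insert('v')): buffer="lzuuvwvv" (len 8), cursors c1@5 c2@8 c3@8, authorship ....1.23
After op 3 (add_cursor(1)): buffer="lzuuvwvv" (len 8), cursors c4@1 c1@5 c2@8 c3@8, authorship ....1.23
Authorship (.=original, N=cursor N): . . . . 1 . 2 3
Index 4: author = 1

Answer: cursor 1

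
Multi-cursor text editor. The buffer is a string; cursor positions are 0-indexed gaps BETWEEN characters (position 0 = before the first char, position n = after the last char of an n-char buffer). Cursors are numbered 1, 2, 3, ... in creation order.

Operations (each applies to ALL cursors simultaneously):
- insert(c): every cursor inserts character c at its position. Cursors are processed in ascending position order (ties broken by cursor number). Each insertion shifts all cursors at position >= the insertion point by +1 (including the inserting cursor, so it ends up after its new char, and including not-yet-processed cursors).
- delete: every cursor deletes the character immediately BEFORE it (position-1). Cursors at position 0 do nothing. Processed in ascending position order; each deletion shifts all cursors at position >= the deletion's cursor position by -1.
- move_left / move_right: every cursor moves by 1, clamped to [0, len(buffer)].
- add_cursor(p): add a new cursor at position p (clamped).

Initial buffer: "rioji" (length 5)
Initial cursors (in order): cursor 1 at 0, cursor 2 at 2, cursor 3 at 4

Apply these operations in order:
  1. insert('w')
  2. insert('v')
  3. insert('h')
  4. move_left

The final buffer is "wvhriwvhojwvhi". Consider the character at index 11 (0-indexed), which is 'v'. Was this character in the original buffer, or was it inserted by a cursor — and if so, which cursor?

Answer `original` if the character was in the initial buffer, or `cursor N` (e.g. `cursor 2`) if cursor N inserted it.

After op 1 (insert('w')): buffer="wriwojwi" (len 8), cursors c1@1 c2@4 c3@7, authorship 1..2..3.
After op 2 (insert('v')): buffer="wvriwvojwvi" (len 11), cursors c1@2 c2@6 c3@10, authorship 11..22..33.
After op 3 (insert('h')): buffer="wvhriwvhojwvhi" (len 14), cursors c1@3 c2@8 c3@13, authorship 111..222..333.
After op 4 (move_left): buffer="wvhriwvhojwvhi" (len 14), cursors c1@2 c2@7 c3@12, authorship 111..222..333.
Authorship (.=original, N=cursor N): 1 1 1 . . 2 2 2 . . 3 3 3 .
Index 11: author = 3

Answer: cursor 3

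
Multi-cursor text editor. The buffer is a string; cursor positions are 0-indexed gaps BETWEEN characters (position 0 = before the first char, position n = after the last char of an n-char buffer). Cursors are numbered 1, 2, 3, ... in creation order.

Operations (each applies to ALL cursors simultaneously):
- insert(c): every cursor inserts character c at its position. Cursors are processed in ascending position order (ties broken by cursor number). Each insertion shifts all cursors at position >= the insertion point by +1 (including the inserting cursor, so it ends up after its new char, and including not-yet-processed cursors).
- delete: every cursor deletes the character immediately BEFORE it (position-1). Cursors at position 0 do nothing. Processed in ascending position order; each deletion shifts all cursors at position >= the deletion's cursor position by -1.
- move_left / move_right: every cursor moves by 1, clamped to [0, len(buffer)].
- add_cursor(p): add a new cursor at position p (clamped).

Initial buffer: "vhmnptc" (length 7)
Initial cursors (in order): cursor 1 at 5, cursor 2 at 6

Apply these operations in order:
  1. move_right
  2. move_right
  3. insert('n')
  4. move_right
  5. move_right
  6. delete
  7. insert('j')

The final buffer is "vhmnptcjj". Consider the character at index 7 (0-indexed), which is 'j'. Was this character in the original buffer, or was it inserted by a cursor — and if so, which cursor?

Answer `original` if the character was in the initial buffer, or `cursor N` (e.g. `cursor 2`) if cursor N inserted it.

Answer: cursor 1

Derivation:
After op 1 (move_right): buffer="vhmnptc" (len 7), cursors c1@6 c2@7, authorship .......
After op 2 (move_right): buffer="vhmnptc" (len 7), cursors c1@7 c2@7, authorship .......
After op 3 (insert('n')): buffer="vhmnptcnn" (len 9), cursors c1@9 c2@9, authorship .......12
After op 4 (move_right): buffer="vhmnptcnn" (len 9), cursors c1@9 c2@9, authorship .......12
After op 5 (move_right): buffer="vhmnptcnn" (len 9), cursors c1@9 c2@9, authorship .......12
After op 6 (delete): buffer="vhmnptc" (len 7), cursors c1@7 c2@7, authorship .......
After op 7 (insert('j')): buffer="vhmnptcjj" (len 9), cursors c1@9 c2@9, authorship .......12
Authorship (.=original, N=cursor N): . . . . . . . 1 2
Index 7: author = 1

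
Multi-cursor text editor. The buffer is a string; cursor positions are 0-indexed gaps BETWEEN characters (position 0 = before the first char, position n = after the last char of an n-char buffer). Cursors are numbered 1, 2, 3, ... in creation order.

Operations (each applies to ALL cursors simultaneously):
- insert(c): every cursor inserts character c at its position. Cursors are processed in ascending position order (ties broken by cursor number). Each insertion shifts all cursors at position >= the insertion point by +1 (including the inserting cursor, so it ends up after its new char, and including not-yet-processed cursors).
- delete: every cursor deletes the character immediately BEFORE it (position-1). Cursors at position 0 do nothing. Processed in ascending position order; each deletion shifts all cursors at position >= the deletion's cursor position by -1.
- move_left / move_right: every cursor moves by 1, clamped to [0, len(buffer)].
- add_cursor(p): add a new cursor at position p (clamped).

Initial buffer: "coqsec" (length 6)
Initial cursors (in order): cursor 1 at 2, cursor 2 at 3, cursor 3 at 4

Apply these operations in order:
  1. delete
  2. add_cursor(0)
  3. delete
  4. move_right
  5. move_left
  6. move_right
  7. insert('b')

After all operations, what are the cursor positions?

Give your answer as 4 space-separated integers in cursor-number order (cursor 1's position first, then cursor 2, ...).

After op 1 (delete): buffer="cec" (len 3), cursors c1@1 c2@1 c3@1, authorship ...
After op 2 (add_cursor(0)): buffer="cec" (len 3), cursors c4@0 c1@1 c2@1 c3@1, authorship ...
After op 3 (delete): buffer="ec" (len 2), cursors c1@0 c2@0 c3@0 c4@0, authorship ..
After op 4 (move_right): buffer="ec" (len 2), cursors c1@1 c2@1 c3@1 c4@1, authorship ..
After op 5 (move_left): buffer="ec" (len 2), cursors c1@0 c2@0 c3@0 c4@0, authorship ..
After op 6 (move_right): buffer="ec" (len 2), cursors c1@1 c2@1 c3@1 c4@1, authorship ..
After op 7 (insert('b')): buffer="ebbbbc" (len 6), cursors c1@5 c2@5 c3@5 c4@5, authorship .1234.

Answer: 5 5 5 5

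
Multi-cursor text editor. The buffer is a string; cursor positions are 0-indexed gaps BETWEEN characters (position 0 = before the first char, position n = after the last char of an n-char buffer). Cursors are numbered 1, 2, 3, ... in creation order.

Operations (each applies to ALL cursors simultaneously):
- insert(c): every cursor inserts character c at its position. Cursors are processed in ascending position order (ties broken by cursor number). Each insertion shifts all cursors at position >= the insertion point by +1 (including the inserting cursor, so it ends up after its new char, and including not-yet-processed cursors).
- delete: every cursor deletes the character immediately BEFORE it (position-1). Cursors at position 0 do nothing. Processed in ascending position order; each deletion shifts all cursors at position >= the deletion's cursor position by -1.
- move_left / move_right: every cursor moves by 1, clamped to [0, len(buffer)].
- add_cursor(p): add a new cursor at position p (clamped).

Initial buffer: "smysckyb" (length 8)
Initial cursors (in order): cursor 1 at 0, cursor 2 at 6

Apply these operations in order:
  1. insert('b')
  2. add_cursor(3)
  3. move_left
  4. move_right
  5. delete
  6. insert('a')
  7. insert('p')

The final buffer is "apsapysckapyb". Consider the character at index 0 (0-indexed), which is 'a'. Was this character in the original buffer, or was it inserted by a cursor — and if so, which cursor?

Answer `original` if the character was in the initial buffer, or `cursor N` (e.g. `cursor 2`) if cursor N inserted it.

After op 1 (insert('b')): buffer="bsmysckbyb" (len 10), cursors c1@1 c2@8, authorship 1......2..
After op 2 (add_cursor(3)): buffer="bsmysckbyb" (len 10), cursors c1@1 c3@3 c2@8, authorship 1......2..
After op 3 (move_left): buffer="bsmysckbyb" (len 10), cursors c1@0 c3@2 c2@7, authorship 1......2..
After op 4 (move_right): buffer="bsmysckbyb" (len 10), cursors c1@1 c3@3 c2@8, authorship 1......2..
After op 5 (delete): buffer="sysckyb" (len 7), cursors c1@0 c3@1 c2@5, authorship .......
After op 6 (insert('a')): buffer="asaysckayb" (len 10), cursors c1@1 c3@3 c2@8, authorship 1.3....2..
After op 7 (insert('p')): buffer="apsapysckapyb" (len 13), cursors c1@2 c3@5 c2@11, authorship 11.33....22..
Authorship (.=original, N=cursor N): 1 1 . 3 3 . . . . 2 2 . .
Index 0: author = 1

Answer: cursor 1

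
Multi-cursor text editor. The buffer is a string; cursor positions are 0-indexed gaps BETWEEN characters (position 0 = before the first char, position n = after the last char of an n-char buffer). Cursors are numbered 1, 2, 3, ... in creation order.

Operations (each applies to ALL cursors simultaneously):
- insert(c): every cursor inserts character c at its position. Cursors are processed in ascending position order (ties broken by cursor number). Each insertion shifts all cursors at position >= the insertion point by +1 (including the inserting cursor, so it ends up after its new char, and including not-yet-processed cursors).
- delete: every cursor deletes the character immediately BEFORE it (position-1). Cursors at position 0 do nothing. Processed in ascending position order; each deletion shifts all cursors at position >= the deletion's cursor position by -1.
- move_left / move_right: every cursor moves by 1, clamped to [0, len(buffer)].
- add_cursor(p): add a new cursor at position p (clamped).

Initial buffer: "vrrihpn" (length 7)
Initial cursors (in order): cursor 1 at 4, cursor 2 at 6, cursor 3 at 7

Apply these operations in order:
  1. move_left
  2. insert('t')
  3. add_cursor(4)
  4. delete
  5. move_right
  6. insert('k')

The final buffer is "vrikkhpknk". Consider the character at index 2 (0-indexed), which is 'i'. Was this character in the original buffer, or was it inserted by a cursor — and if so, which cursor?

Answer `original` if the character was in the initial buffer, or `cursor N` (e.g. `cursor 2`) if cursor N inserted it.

After op 1 (move_left): buffer="vrrihpn" (len 7), cursors c1@3 c2@5 c3@6, authorship .......
After op 2 (insert('t')): buffer="vrrtihtptn" (len 10), cursors c1@4 c2@7 c3@9, authorship ...1..2.3.
After op 3 (add_cursor(4)): buffer="vrrtihtptn" (len 10), cursors c1@4 c4@4 c2@7 c3@9, authorship ...1..2.3.
After op 4 (delete): buffer="vrihpn" (len 6), cursors c1@2 c4@2 c2@4 c3@5, authorship ......
After op 5 (move_right): buffer="vrihpn" (len 6), cursors c1@3 c4@3 c2@5 c3@6, authorship ......
After op 6 (insert('k')): buffer="vrikkhpknk" (len 10), cursors c1@5 c4@5 c2@8 c3@10, authorship ...14..2.3
Authorship (.=original, N=cursor N): . . . 1 4 . . 2 . 3
Index 2: author = original

Answer: original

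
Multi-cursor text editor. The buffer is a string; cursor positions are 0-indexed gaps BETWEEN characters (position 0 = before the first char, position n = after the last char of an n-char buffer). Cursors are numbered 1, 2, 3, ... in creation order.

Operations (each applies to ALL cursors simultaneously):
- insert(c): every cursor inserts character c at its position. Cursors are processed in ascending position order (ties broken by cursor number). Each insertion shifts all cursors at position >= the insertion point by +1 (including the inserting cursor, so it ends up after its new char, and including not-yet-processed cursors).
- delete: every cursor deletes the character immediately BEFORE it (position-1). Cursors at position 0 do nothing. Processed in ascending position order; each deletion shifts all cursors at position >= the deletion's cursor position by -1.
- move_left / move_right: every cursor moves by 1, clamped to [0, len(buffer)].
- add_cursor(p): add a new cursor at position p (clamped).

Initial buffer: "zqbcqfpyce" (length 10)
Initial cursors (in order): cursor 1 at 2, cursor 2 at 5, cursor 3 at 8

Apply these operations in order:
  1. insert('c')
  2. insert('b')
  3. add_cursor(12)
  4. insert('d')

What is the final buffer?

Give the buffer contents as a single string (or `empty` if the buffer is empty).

Answer: zqcbdbcqcbdfpydcbdce

Derivation:
After op 1 (insert('c')): buffer="zqcbcqcfpycce" (len 13), cursors c1@3 c2@7 c3@11, authorship ..1...2...3..
After op 2 (insert('b')): buffer="zqcbbcqcbfpycbce" (len 16), cursors c1@4 c2@9 c3@14, authorship ..11...22...33..
After op 3 (add_cursor(12)): buffer="zqcbbcqcbfpycbce" (len 16), cursors c1@4 c2@9 c4@12 c3@14, authorship ..11...22...33..
After op 4 (insert('d')): buffer="zqcbdbcqcbdfpydcbdce" (len 20), cursors c1@5 c2@11 c4@15 c3@18, authorship ..111...222...4333..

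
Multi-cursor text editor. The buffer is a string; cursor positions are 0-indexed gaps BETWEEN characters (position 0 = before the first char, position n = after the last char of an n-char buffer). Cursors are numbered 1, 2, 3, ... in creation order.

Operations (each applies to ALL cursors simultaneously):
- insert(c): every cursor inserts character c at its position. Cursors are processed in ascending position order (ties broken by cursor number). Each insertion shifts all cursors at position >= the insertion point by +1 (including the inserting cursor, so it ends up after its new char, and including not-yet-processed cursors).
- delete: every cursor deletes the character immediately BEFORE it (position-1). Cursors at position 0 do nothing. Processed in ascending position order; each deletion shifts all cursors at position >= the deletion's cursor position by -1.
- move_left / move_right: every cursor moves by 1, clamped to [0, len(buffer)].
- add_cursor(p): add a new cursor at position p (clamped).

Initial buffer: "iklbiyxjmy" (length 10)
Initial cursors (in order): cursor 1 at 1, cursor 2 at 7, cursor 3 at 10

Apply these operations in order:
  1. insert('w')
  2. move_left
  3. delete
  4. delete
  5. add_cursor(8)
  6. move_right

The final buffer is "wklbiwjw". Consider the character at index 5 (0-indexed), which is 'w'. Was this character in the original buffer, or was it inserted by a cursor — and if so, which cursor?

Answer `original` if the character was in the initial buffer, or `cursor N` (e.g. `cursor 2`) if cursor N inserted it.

After op 1 (insert('w')): buffer="iwklbiyxwjmyw" (len 13), cursors c1@2 c2@9 c3@13, authorship .1......2...3
After op 2 (move_left): buffer="iwklbiyxwjmyw" (len 13), cursors c1@1 c2@8 c3@12, authorship .1......2...3
After op 3 (delete): buffer="wklbiywjmw" (len 10), cursors c1@0 c2@6 c3@9, authorship 1.....2..3
After op 4 (delete): buffer="wklbiwjw" (len 8), cursors c1@0 c2@5 c3@7, authorship 1....2.3
After op 5 (add_cursor(8)): buffer="wklbiwjw" (len 8), cursors c1@0 c2@5 c3@7 c4@8, authorship 1....2.3
After op 6 (move_right): buffer="wklbiwjw" (len 8), cursors c1@1 c2@6 c3@8 c4@8, authorship 1....2.3
Authorship (.=original, N=cursor N): 1 . . . . 2 . 3
Index 5: author = 2

Answer: cursor 2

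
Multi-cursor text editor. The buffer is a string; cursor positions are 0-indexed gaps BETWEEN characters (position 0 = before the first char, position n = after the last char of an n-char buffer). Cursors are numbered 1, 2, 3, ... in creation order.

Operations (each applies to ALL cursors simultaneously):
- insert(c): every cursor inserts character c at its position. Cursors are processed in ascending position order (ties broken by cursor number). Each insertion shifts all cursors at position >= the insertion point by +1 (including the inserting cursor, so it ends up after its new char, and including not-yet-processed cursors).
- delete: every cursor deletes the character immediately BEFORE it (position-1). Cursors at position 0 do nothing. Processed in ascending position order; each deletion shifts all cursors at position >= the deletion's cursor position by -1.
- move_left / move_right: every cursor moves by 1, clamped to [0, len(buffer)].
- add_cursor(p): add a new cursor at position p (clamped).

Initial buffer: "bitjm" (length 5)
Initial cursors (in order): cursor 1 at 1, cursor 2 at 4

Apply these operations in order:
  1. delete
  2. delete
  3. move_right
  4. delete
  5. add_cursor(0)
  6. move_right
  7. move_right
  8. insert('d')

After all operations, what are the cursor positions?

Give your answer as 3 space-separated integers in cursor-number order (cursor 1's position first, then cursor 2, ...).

Answer: 3 3 3

Derivation:
After op 1 (delete): buffer="itm" (len 3), cursors c1@0 c2@2, authorship ...
After op 2 (delete): buffer="im" (len 2), cursors c1@0 c2@1, authorship ..
After op 3 (move_right): buffer="im" (len 2), cursors c1@1 c2@2, authorship ..
After op 4 (delete): buffer="" (len 0), cursors c1@0 c2@0, authorship 
After op 5 (add_cursor(0)): buffer="" (len 0), cursors c1@0 c2@0 c3@0, authorship 
After op 6 (move_right): buffer="" (len 0), cursors c1@0 c2@0 c3@0, authorship 
After op 7 (move_right): buffer="" (len 0), cursors c1@0 c2@0 c3@0, authorship 
After op 8 (insert('d')): buffer="ddd" (len 3), cursors c1@3 c2@3 c3@3, authorship 123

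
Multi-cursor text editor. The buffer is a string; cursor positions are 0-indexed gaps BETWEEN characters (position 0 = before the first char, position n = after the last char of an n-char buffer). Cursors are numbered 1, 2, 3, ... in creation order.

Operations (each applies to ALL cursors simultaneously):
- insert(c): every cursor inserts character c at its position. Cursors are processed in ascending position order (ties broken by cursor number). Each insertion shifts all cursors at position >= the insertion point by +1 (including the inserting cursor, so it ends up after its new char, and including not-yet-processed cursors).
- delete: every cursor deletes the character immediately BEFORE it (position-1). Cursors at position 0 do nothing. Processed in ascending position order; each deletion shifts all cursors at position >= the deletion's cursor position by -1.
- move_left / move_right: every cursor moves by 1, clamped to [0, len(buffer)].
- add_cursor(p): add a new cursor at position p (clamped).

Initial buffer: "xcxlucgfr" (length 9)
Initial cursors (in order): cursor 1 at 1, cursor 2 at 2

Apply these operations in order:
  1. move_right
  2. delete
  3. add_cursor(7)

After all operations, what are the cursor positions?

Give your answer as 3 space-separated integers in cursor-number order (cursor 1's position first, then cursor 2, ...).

Answer: 1 1 7

Derivation:
After op 1 (move_right): buffer="xcxlucgfr" (len 9), cursors c1@2 c2@3, authorship .........
After op 2 (delete): buffer="xlucgfr" (len 7), cursors c1@1 c2@1, authorship .......
After op 3 (add_cursor(7)): buffer="xlucgfr" (len 7), cursors c1@1 c2@1 c3@7, authorship .......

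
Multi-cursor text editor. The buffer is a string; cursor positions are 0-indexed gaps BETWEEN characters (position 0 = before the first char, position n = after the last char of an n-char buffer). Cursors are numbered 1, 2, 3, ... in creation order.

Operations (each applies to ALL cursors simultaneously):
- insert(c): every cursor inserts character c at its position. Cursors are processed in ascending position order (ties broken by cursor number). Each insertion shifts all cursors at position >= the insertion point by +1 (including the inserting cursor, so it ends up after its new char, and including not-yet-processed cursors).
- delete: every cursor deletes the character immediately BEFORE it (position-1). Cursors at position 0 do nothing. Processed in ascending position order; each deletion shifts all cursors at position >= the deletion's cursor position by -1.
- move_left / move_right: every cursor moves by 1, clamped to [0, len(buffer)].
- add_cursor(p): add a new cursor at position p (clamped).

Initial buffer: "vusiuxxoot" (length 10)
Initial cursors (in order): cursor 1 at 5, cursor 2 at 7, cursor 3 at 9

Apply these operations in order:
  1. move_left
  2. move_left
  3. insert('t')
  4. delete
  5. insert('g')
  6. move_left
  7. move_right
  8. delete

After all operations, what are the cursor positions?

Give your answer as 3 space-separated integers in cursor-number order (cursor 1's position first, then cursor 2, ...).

Answer: 3 5 7

Derivation:
After op 1 (move_left): buffer="vusiuxxoot" (len 10), cursors c1@4 c2@6 c3@8, authorship ..........
After op 2 (move_left): buffer="vusiuxxoot" (len 10), cursors c1@3 c2@5 c3@7, authorship ..........
After op 3 (insert('t')): buffer="vustiutxxtoot" (len 13), cursors c1@4 c2@7 c3@10, authorship ...1..2..3...
After op 4 (delete): buffer="vusiuxxoot" (len 10), cursors c1@3 c2@5 c3@7, authorship ..........
After op 5 (insert('g')): buffer="vusgiugxxgoot" (len 13), cursors c1@4 c2@7 c3@10, authorship ...1..2..3...
After op 6 (move_left): buffer="vusgiugxxgoot" (len 13), cursors c1@3 c2@6 c3@9, authorship ...1..2..3...
After op 7 (move_right): buffer="vusgiugxxgoot" (len 13), cursors c1@4 c2@7 c3@10, authorship ...1..2..3...
After op 8 (delete): buffer="vusiuxxoot" (len 10), cursors c1@3 c2@5 c3@7, authorship ..........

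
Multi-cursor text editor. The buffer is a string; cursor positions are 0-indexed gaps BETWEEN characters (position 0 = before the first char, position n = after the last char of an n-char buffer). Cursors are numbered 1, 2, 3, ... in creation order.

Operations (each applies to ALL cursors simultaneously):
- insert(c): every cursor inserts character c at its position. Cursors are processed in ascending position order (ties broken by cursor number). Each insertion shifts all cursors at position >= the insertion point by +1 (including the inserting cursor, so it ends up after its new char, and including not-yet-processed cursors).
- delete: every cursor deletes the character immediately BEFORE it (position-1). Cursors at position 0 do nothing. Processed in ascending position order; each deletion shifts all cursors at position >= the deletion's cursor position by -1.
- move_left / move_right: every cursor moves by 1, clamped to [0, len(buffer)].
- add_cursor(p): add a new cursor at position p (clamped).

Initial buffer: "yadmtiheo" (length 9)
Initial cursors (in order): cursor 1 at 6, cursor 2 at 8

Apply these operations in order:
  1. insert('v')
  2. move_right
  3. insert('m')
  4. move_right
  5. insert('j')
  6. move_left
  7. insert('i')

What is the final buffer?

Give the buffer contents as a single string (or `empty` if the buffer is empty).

After op 1 (insert('v')): buffer="yadmtivhevo" (len 11), cursors c1@7 c2@10, authorship ......1..2.
After op 2 (move_right): buffer="yadmtivhevo" (len 11), cursors c1@8 c2@11, authorship ......1..2.
After op 3 (insert('m')): buffer="yadmtivhmevom" (len 13), cursors c1@9 c2@13, authorship ......1.1.2.2
After op 4 (move_right): buffer="yadmtivhmevom" (len 13), cursors c1@10 c2@13, authorship ......1.1.2.2
After op 5 (insert('j')): buffer="yadmtivhmejvomj" (len 15), cursors c1@11 c2@15, authorship ......1.1.12.22
After op 6 (move_left): buffer="yadmtivhmejvomj" (len 15), cursors c1@10 c2@14, authorship ......1.1.12.22
After op 7 (insert('i')): buffer="yadmtivhmeijvomij" (len 17), cursors c1@11 c2@16, authorship ......1.1.112.222

Answer: yadmtivhmeijvomij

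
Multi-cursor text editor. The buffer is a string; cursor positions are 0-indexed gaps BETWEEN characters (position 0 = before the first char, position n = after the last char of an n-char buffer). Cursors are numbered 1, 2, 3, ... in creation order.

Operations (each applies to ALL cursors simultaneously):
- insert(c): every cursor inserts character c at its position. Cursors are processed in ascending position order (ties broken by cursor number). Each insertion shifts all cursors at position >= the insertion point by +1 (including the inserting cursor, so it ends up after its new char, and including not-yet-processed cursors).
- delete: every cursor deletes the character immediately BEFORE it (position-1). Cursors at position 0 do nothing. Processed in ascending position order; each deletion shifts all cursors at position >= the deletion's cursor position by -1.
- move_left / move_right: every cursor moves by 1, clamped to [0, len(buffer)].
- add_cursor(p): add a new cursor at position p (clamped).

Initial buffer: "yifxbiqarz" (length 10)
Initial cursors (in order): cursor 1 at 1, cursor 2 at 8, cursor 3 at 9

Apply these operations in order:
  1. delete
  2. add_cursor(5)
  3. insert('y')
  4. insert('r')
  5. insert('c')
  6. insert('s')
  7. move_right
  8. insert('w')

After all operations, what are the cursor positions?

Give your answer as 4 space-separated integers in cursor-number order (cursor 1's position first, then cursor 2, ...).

Answer: 6 27 27 16

Derivation:
After op 1 (delete): buffer="ifxbiqz" (len 7), cursors c1@0 c2@6 c3@6, authorship .......
After op 2 (add_cursor(5)): buffer="ifxbiqz" (len 7), cursors c1@0 c4@5 c2@6 c3@6, authorship .......
After op 3 (insert('y')): buffer="yifxbiyqyyz" (len 11), cursors c1@1 c4@7 c2@10 c3@10, authorship 1.....4.23.
After op 4 (insert('r')): buffer="yrifxbiyrqyyrrz" (len 15), cursors c1@2 c4@9 c2@14 c3@14, authorship 11.....44.2323.
After op 5 (insert('c')): buffer="yrcifxbiyrcqyyrrccz" (len 19), cursors c1@3 c4@11 c2@18 c3@18, authorship 111.....444.232323.
After op 6 (insert('s')): buffer="yrcsifxbiyrcsqyyrrccssz" (len 23), cursors c1@4 c4@13 c2@22 c3@22, authorship 1111.....4444.23232323.
After op 7 (move_right): buffer="yrcsifxbiyrcsqyyrrccssz" (len 23), cursors c1@5 c4@14 c2@23 c3@23, authorship 1111.....4444.23232323.
After op 8 (insert('w')): buffer="yrcsiwfxbiyrcsqwyyrrccsszww" (len 27), cursors c1@6 c4@16 c2@27 c3@27, authorship 1111.1....4444.423232323.23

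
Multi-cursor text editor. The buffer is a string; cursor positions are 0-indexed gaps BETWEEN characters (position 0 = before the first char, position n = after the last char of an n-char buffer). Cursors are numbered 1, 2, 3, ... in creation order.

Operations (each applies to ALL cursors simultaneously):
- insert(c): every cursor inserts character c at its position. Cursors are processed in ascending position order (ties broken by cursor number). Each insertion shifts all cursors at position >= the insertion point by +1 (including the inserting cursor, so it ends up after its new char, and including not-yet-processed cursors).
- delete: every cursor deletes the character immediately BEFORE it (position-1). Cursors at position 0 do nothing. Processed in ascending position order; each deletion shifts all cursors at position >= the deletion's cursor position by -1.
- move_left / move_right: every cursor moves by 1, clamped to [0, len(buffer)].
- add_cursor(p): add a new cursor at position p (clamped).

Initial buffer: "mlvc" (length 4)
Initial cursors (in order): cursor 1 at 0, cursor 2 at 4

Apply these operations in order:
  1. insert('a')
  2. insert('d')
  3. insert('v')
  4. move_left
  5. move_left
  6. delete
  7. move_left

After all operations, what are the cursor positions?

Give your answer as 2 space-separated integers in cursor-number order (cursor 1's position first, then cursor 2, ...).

Answer: 0 5

Derivation:
After op 1 (insert('a')): buffer="amlvca" (len 6), cursors c1@1 c2@6, authorship 1....2
After op 2 (insert('d')): buffer="admlvcad" (len 8), cursors c1@2 c2@8, authorship 11....22
After op 3 (insert('v')): buffer="advmlvcadv" (len 10), cursors c1@3 c2@10, authorship 111....222
After op 4 (move_left): buffer="advmlvcadv" (len 10), cursors c1@2 c2@9, authorship 111....222
After op 5 (move_left): buffer="advmlvcadv" (len 10), cursors c1@1 c2@8, authorship 111....222
After op 6 (delete): buffer="dvmlvcdv" (len 8), cursors c1@0 c2@6, authorship 11....22
After op 7 (move_left): buffer="dvmlvcdv" (len 8), cursors c1@0 c2@5, authorship 11....22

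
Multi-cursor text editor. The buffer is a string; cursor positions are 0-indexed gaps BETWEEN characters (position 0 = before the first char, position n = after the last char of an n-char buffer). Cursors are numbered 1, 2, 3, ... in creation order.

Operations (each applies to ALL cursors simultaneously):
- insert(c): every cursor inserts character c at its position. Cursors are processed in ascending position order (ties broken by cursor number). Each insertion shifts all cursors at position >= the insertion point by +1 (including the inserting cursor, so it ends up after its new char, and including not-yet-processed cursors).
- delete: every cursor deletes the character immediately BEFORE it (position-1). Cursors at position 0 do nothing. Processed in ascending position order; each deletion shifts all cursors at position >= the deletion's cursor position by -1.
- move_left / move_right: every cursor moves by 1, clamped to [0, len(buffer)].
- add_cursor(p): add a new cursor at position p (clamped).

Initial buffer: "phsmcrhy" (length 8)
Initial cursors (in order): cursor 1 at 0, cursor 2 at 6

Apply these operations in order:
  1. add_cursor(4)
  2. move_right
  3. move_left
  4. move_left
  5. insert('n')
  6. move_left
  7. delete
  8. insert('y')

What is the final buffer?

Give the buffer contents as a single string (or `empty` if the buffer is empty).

Answer: ynphynmynrhy

Derivation:
After op 1 (add_cursor(4)): buffer="phsmcrhy" (len 8), cursors c1@0 c3@4 c2@6, authorship ........
After op 2 (move_right): buffer="phsmcrhy" (len 8), cursors c1@1 c3@5 c2@7, authorship ........
After op 3 (move_left): buffer="phsmcrhy" (len 8), cursors c1@0 c3@4 c2@6, authorship ........
After op 4 (move_left): buffer="phsmcrhy" (len 8), cursors c1@0 c3@3 c2@5, authorship ........
After op 5 (insert('n')): buffer="nphsnmcnrhy" (len 11), cursors c1@1 c3@5 c2@8, authorship 1...3..2...
After op 6 (move_left): buffer="nphsnmcnrhy" (len 11), cursors c1@0 c3@4 c2@7, authorship 1...3..2...
After op 7 (delete): buffer="nphnmnrhy" (len 9), cursors c1@0 c3@3 c2@5, authorship 1..3.2...
After op 8 (insert('y')): buffer="ynphynmynrhy" (len 12), cursors c1@1 c3@5 c2@8, authorship 11..33.22...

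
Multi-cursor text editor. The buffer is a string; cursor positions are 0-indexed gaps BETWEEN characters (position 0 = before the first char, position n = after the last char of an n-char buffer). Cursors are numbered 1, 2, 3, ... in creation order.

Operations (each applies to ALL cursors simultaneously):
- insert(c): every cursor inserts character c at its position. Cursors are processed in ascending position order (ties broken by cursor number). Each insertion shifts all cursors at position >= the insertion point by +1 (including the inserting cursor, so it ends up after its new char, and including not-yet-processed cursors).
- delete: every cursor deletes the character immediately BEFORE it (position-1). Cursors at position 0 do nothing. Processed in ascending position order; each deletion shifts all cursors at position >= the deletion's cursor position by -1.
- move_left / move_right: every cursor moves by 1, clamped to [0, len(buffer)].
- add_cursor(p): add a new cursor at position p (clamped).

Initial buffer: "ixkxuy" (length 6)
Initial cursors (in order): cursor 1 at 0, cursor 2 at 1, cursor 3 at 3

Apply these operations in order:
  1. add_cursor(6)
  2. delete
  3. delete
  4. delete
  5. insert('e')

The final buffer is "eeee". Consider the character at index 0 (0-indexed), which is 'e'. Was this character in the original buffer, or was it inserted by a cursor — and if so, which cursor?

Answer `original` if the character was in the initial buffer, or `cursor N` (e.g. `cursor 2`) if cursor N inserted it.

After op 1 (add_cursor(6)): buffer="ixkxuy" (len 6), cursors c1@0 c2@1 c3@3 c4@6, authorship ......
After op 2 (delete): buffer="xxu" (len 3), cursors c1@0 c2@0 c3@1 c4@3, authorship ...
After op 3 (delete): buffer="x" (len 1), cursors c1@0 c2@0 c3@0 c4@1, authorship .
After op 4 (delete): buffer="" (len 0), cursors c1@0 c2@0 c3@0 c4@0, authorship 
After op 5 (insert('e')): buffer="eeee" (len 4), cursors c1@4 c2@4 c3@4 c4@4, authorship 1234
Authorship (.=original, N=cursor N): 1 2 3 4
Index 0: author = 1

Answer: cursor 1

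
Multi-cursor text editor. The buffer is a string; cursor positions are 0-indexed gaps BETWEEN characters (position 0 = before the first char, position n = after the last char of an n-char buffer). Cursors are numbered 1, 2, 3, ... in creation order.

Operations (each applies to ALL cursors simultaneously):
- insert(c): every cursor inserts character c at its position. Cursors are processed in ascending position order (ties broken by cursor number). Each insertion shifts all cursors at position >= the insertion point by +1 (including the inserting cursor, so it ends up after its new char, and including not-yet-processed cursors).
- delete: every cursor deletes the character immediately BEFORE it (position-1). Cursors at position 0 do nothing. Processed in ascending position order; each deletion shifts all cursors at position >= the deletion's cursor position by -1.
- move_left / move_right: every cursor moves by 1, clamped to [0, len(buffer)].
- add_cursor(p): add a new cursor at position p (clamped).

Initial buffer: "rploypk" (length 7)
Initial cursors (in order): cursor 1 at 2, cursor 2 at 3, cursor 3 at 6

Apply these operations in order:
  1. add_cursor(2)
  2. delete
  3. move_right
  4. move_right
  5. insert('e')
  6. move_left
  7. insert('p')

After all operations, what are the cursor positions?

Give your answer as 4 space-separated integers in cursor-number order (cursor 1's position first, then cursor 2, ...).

After op 1 (add_cursor(2)): buffer="rploypk" (len 7), cursors c1@2 c4@2 c2@3 c3@6, authorship .......
After op 2 (delete): buffer="oyk" (len 3), cursors c1@0 c2@0 c4@0 c3@2, authorship ...
After op 3 (move_right): buffer="oyk" (len 3), cursors c1@1 c2@1 c4@1 c3@3, authorship ...
After op 4 (move_right): buffer="oyk" (len 3), cursors c1@2 c2@2 c4@2 c3@3, authorship ...
After op 5 (insert('e')): buffer="oyeeeke" (len 7), cursors c1@5 c2@5 c4@5 c3@7, authorship ..124.3
After op 6 (move_left): buffer="oyeeeke" (len 7), cursors c1@4 c2@4 c4@4 c3@6, authorship ..124.3
After op 7 (insert('p')): buffer="oyeepppekpe" (len 11), cursors c1@7 c2@7 c4@7 c3@10, authorship ..121244.33

Answer: 7 7 10 7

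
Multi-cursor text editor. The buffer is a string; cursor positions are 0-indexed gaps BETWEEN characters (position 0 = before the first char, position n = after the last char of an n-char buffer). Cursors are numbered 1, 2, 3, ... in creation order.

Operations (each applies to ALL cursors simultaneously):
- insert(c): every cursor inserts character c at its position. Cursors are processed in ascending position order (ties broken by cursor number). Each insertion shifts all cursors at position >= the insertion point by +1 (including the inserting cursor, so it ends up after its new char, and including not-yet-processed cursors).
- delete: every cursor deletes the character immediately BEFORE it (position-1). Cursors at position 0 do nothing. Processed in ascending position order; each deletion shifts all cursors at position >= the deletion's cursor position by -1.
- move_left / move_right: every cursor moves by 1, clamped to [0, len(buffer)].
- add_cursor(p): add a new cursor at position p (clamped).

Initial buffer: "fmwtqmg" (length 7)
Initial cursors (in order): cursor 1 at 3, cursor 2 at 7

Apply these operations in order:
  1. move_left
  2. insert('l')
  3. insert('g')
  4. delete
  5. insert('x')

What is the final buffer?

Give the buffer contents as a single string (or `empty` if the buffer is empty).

After op 1 (move_left): buffer="fmwtqmg" (len 7), cursors c1@2 c2@6, authorship .......
After op 2 (insert('l')): buffer="fmlwtqmlg" (len 9), cursors c1@3 c2@8, authorship ..1....2.
After op 3 (insert('g')): buffer="fmlgwtqmlgg" (len 11), cursors c1@4 c2@10, authorship ..11....22.
After op 4 (delete): buffer="fmlwtqmlg" (len 9), cursors c1@3 c2@8, authorship ..1....2.
After op 5 (insert('x')): buffer="fmlxwtqmlxg" (len 11), cursors c1@4 c2@10, authorship ..11....22.

Answer: fmlxwtqmlxg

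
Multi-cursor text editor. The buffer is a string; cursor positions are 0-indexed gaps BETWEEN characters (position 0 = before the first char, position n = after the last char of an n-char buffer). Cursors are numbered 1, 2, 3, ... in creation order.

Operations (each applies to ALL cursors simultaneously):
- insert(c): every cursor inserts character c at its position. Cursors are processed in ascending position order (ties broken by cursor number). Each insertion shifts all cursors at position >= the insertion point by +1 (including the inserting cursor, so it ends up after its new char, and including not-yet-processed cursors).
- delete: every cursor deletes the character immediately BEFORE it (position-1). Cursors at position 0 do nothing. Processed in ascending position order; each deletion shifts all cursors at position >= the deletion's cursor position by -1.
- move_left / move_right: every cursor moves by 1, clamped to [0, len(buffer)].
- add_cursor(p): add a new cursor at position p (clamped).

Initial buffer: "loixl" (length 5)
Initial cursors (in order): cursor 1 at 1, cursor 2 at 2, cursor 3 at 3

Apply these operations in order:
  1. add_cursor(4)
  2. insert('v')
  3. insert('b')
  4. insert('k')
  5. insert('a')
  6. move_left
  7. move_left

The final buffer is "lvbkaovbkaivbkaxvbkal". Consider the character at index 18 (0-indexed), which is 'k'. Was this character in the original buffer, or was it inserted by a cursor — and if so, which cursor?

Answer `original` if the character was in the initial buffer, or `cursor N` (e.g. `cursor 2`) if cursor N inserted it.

Answer: cursor 4

Derivation:
After op 1 (add_cursor(4)): buffer="loixl" (len 5), cursors c1@1 c2@2 c3@3 c4@4, authorship .....
After op 2 (insert('v')): buffer="lvovivxvl" (len 9), cursors c1@2 c2@4 c3@6 c4@8, authorship .1.2.3.4.
After op 3 (insert('b')): buffer="lvbovbivbxvbl" (len 13), cursors c1@3 c2@6 c3@9 c4@12, authorship .11.22.33.44.
After op 4 (insert('k')): buffer="lvbkovbkivbkxvbkl" (len 17), cursors c1@4 c2@8 c3@12 c4@16, authorship .111.222.333.444.
After op 5 (insert('a')): buffer="lvbkaovbkaivbkaxvbkal" (len 21), cursors c1@5 c2@10 c3@15 c4@20, authorship .1111.2222.3333.4444.
After op 6 (move_left): buffer="lvbkaovbkaivbkaxvbkal" (len 21), cursors c1@4 c2@9 c3@14 c4@19, authorship .1111.2222.3333.4444.
After op 7 (move_left): buffer="lvbkaovbkaivbkaxvbkal" (len 21), cursors c1@3 c2@8 c3@13 c4@18, authorship .1111.2222.3333.4444.
Authorship (.=original, N=cursor N): . 1 1 1 1 . 2 2 2 2 . 3 3 3 3 . 4 4 4 4 .
Index 18: author = 4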